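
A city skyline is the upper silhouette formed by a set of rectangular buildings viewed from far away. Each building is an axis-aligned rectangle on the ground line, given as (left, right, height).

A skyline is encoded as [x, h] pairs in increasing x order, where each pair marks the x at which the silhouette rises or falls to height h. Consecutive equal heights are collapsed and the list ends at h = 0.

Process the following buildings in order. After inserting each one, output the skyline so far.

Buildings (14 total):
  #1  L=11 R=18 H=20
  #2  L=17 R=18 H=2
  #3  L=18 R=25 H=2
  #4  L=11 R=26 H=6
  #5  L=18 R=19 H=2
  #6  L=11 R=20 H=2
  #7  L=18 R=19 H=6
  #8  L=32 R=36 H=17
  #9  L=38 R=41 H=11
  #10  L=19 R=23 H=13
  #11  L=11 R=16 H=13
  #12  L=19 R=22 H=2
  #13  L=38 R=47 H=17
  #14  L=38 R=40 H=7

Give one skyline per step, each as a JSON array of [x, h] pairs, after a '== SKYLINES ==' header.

== SKYLINES ==
[[11,20],[18,0]]
[[11,20],[18,0]]
[[11,20],[18,2],[25,0]]
[[11,20],[18,6],[26,0]]
[[11,20],[18,6],[26,0]]
[[11,20],[18,6],[26,0]]
[[11,20],[18,6],[26,0]]
[[11,20],[18,6],[26,0],[32,17],[36,0]]
[[11,20],[18,6],[26,0],[32,17],[36,0],[38,11],[41,0]]
[[11,20],[18,6],[19,13],[23,6],[26,0],[32,17],[36,0],[38,11],[41,0]]
[[11,20],[18,6],[19,13],[23,6],[26,0],[32,17],[36,0],[38,11],[41,0]]
[[11,20],[18,6],[19,13],[23,6],[26,0],[32,17],[36,0],[38,11],[41,0]]
[[11,20],[18,6],[19,13],[23,6],[26,0],[32,17],[36,0],[38,17],[47,0]]
[[11,20],[18,6],[19,13],[23,6],[26,0],[32,17],[36,0],[38,17],[47,0]]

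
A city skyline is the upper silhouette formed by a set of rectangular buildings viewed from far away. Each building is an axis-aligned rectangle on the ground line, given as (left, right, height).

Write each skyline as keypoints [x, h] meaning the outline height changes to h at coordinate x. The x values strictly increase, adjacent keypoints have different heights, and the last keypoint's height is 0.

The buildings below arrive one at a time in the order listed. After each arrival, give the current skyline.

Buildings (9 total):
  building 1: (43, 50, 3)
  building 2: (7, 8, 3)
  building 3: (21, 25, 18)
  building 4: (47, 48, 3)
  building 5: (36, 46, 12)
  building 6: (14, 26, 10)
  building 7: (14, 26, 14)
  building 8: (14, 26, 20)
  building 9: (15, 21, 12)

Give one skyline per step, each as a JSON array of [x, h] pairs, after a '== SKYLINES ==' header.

== SKYLINES ==
[[43,3],[50,0]]
[[7,3],[8,0],[43,3],[50,0]]
[[7,3],[8,0],[21,18],[25,0],[43,3],[50,0]]
[[7,3],[8,0],[21,18],[25,0],[43,3],[50,0]]
[[7,3],[8,0],[21,18],[25,0],[36,12],[46,3],[50,0]]
[[7,3],[8,0],[14,10],[21,18],[25,10],[26,0],[36,12],[46,3],[50,0]]
[[7,3],[8,0],[14,14],[21,18],[25,14],[26,0],[36,12],[46,3],[50,0]]
[[7,3],[8,0],[14,20],[26,0],[36,12],[46,3],[50,0]]
[[7,3],[8,0],[14,20],[26,0],[36,12],[46,3],[50,0]]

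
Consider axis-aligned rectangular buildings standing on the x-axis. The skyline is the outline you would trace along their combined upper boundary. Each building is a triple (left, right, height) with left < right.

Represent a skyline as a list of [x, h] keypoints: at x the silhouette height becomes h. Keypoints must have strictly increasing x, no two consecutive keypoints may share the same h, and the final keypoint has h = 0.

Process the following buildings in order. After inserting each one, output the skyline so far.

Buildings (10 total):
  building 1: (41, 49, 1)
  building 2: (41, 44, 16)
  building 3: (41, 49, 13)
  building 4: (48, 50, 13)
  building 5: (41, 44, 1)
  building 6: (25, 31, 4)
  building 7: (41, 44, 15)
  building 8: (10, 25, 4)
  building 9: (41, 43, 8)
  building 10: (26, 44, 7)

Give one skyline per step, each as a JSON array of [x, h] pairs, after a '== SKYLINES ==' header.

== SKYLINES ==
[[41,1],[49,0]]
[[41,16],[44,1],[49,0]]
[[41,16],[44,13],[49,0]]
[[41,16],[44,13],[50,0]]
[[41,16],[44,13],[50,0]]
[[25,4],[31,0],[41,16],[44,13],[50,0]]
[[25,4],[31,0],[41,16],[44,13],[50,0]]
[[10,4],[31,0],[41,16],[44,13],[50,0]]
[[10,4],[31,0],[41,16],[44,13],[50,0]]
[[10,4],[26,7],[41,16],[44,13],[50,0]]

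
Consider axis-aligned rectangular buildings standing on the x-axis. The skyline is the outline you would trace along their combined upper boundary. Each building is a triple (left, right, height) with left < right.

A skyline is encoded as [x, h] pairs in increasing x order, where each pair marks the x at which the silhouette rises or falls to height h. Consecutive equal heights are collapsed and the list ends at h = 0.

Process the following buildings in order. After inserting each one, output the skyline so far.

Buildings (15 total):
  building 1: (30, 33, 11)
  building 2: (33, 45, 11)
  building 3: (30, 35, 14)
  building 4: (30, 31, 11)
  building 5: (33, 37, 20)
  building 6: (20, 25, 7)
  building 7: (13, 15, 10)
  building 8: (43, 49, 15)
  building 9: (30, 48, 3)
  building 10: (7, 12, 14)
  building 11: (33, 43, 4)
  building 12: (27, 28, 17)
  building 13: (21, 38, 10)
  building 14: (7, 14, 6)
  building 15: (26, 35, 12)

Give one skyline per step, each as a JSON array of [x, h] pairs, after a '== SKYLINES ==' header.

== SKYLINES ==
[[30,11],[33,0]]
[[30,11],[45,0]]
[[30,14],[35,11],[45,0]]
[[30,14],[35,11],[45,0]]
[[30,14],[33,20],[37,11],[45,0]]
[[20,7],[25,0],[30,14],[33,20],[37,11],[45,0]]
[[13,10],[15,0],[20,7],[25,0],[30,14],[33,20],[37,11],[45,0]]
[[13,10],[15,0],[20,7],[25,0],[30,14],[33,20],[37,11],[43,15],[49,0]]
[[13,10],[15,0],[20,7],[25,0],[30,14],[33,20],[37,11],[43,15],[49,0]]
[[7,14],[12,0],[13,10],[15,0],[20,7],[25,0],[30,14],[33,20],[37,11],[43,15],[49,0]]
[[7,14],[12,0],[13,10],[15,0],[20,7],[25,0],[30,14],[33,20],[37,11],[43,15],[49,0]]
[[7,14],[12,0],[13,10],[15,0],[20,7],[25,0],[27,17],[28,0],[30,14],[33,20],[37,11],[43,15],[49,0]]
[[7,14],[12,0],[13,10],[15,0],[20,7],[21,10],[27,17],[28,10],[30,14],[33,20],[37,11],[43,15],[49,0]]
[[7,14],[12,6],[13,10],[15,0],[20,7],[21,10],[27,17],[28,10],[30,14],[33,20],[37,11],[43,15],[49,0]]
[[7,14],[12,6],[13,10],[15,0],[20,7],[21,10],[26,12],[27,17],[28,12],[30,14],[33,20],[37,11],[43,15],[49,0]]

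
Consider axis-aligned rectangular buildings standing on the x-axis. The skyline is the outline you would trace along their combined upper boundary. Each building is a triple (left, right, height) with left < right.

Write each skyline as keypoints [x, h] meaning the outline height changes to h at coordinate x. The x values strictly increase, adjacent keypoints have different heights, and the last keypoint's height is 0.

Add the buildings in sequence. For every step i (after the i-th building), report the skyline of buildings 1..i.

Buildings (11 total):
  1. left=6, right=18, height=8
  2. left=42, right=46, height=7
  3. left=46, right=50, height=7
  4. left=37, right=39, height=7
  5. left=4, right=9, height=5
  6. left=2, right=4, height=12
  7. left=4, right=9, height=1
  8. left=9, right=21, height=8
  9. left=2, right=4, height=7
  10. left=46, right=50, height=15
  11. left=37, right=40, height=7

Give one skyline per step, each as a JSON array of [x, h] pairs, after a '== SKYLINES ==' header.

== SKYLINES ==
[[6,8],[18,0]]
[[6,8],[18,0],[42,7],[46,0]]
[[6,8],[18,0],[42,7],[50,0]]
[[6,8],[18,0],[37,7],[39,0],[42,7],[50,0]]
[[4,5],[6,8],[18,0],[37,7],[39,0],[42,7],[50,0]]
[[2,12],[4,5],[6,8],[18,0],[37,7],[39,0],[42,7],[50,0]]
[[2,12],[4,5],[6,8],[18,0],[37,7],[39,0],[42,7],[50,0]]
[[2,12],[4,5],[6,8],[21,0],[37,7],[39,0],[42,7],[50,0]]
[[2,12],[4,5],[6,8],[21,0],[37,7],[39,0],[42,7],[50,0]]
[[2,12],[4,5],[6,8],[21,0],[37,7],[39,0],[42,7],[46,15],[50,0]]
[[2,12],[4,5],[6,8],[21,0],[37,7],[40,0],[42,7],[46,15],[50,0]]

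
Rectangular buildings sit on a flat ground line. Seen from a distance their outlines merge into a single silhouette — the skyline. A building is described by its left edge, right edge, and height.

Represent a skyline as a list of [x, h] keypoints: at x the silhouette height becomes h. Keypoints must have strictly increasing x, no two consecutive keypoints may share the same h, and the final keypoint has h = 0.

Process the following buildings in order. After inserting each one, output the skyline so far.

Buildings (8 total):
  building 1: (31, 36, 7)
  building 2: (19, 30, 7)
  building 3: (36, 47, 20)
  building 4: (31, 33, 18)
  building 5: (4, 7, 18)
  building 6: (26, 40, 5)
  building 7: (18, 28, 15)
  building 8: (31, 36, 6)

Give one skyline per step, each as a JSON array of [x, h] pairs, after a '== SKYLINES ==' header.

== SKYLINES ==
[[31,7],[36,0]]
[[19,7],[30,0],[31,7],[36,0]]
[[19,7],[30,0],[31,7],[36,20],[47,0]]
[[19,7],[30,0],[31,18],[33,7],[36,20],[47,0]]
[[4,18],[7,0],[19,7],[30,0],[31,18],[33,7],[36,20],[47,0]]
[[4,18],[7,0],[19,7],[30,5],[31,18],[33,7],[36,20],[47,0]]
[[4,18],[7,0],[18,15],[28,7],[30,5],[31,18],[33,7],[36,20],[47,0]]
[[4,18],[7,0],[18,15],[28,7],[30,5],[31,18],[33,7],[36,20],[47,0]]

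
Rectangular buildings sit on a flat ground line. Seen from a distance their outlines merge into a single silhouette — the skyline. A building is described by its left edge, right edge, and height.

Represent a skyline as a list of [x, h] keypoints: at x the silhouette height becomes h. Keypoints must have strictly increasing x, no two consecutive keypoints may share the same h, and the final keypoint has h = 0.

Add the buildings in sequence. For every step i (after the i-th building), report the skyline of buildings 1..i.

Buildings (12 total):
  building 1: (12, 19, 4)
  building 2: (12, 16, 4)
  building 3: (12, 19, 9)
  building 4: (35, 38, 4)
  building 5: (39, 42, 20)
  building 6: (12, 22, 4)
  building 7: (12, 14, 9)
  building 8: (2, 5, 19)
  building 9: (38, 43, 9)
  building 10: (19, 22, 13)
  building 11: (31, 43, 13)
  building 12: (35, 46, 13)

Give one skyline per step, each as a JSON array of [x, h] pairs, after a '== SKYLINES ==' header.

== SKYLINES ==
[[12,4],[19,0]]
[[12,4],[19,0]]
[[12,9],[19,0]]
[[12,9],[19,0],[35,4],[38,0]]
[[12,9],[19,0],[35,4],[38,0],[39,20],[42,0]]
[[12,9],[19,4],[22,0],[35,4],[38,0],[39,20],[42,0]]
[[12,9],[19,4],[22,0],[35,4],[38,0],[39,20],[42,0]]
[[2,19],[5,0],[12,9],[19,4],[22,0],[35,4],[38,0],[39,20],[42,0]]
[[2,19],[5,0],[12,9],[19,4],[22,0],[35,4],[38,9],[39,20],[42,9],[43,0]]
[[2,19],[5,0],[12,9],[19,13],[22,0],[35,4],[38,9],[39,20],[42,9],[43,0]]
[[2,19],[5,0],[12,9],[19,13],[22,0],[31,13],[39,20],[42,13],[43,0]]
[[2,19],[5,0],[12,9],[19,13],[22,0],[31,13],[39,20],[42,13],[46,0]]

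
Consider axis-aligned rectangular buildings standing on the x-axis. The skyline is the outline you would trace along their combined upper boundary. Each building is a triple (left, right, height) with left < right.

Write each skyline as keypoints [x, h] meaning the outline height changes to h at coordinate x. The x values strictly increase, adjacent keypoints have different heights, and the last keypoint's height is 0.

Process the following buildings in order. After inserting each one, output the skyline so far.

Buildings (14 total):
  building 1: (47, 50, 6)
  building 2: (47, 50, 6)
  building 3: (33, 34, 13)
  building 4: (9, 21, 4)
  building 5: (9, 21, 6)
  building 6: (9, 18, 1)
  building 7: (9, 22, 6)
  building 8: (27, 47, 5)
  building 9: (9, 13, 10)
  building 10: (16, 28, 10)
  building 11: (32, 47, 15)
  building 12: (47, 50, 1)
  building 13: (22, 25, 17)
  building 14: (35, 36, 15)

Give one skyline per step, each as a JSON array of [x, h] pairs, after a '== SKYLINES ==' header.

== SKYLINES ==
[[47,6],[50,0]]
[[47,6],[50,0]]
[[33,13],[34,0],[47,6],[50,0]]
[[9,4],[21,0],[33,13],[34,0],[47,6],[50,0]]
[[9,6],[21,0],[33,13],[34,0],[47,6],[50,0]]
[[9,6],[21,0],[33,13],[34,0],[47,6],[50,0]]
[[9,6],[22,0],[33,13],[34,0],[47,6],[50,0]]
[[9,6],[22,0],[27,5],[33,13],[34,5],[47,6],[50,0]]
[[9,10],[13,6],[22,0],[27,5],[33,13],[34,5],[47,6],[50,0]]
[[9,10],[13,6],[16,10],[28,5],[33,13],[34,5],[47,6],[50,0]]
[[9,10],[13,6],[16,10],[28,5],[32,15],[47,6],[50,0]]
[[9,10],[13,6],[16,10],[28,5],[32,15],[47,6],[50,0]]
[[9,10],[13,6],[16,10],[22,17],[25,10],[28,5],[32,15],[47,6],[50,0]]
[[9,10],[13,6],[16,10],[22,17],[25,10],[28,5],[32,15],[47,6],[50,0]]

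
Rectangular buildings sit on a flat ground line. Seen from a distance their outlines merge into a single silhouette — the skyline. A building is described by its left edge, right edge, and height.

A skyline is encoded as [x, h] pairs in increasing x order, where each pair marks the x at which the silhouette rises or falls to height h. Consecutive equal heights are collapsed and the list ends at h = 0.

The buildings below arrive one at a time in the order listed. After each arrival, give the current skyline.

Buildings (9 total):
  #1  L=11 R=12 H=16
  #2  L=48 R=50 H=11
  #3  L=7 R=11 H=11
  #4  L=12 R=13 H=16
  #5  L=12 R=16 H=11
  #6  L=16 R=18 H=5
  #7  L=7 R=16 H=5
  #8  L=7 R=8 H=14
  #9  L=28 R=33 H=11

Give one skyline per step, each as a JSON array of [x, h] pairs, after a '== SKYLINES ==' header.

== SKYLINES ==
[[11,16],[12,0]]
[[11,16],[12,0],[48,11],[50,0]]
[[7,11],[11,16],[12,0],[48,11],[50,0]]
[[7,11],[11,16],[13,0],[48,11],[50,0]]
[[7,11],[11,16],[13,11],[16,0],[48,11],[50,0]]
[[7,11],[11,16],[13,11],[16,5],[18,0],[48,11],[50,0]]
[[7,11],[11,16],[13,11],[16,5],[18,0],[48,11],[50,0]]
[[7,14],[8,11],[11,16],[13,11],[16,5],[18,0],[48,11],[50,0]]
[[7,14],[8,11],[11,16],[13,11],[16,5],[18,0],[28,11],[33,0],[48,11],[50,0]]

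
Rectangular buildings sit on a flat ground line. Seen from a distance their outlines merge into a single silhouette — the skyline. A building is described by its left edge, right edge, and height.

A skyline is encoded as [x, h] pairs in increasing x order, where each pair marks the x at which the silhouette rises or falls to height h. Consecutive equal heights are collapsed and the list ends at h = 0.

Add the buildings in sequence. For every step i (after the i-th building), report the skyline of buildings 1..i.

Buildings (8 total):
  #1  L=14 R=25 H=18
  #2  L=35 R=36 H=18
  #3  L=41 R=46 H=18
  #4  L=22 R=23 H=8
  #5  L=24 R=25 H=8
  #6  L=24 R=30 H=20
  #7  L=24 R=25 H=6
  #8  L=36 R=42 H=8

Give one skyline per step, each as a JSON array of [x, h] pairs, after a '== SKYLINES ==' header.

== SKYLINES ==
[[14,18],[25,0]]
[[14,18],[25,0],[35,18],[36,0]]
[[14,18],[25,0],[35,18],[36,0],[41,18],[46,0]]
[[14,18],[25,0],[35,18],[36,0],[41,18],[46,0]]
[[14,18],[25,0],[35,18],[36,0],[41,18],[46,0]]
[[14,18],[24,20],[30,0],[35,18],[36,0],[41,18],[46,0]]
[[14,18],[24,20],[30,0],[35,18],[36,0],[41,18],[46,0]]
[[14,18],[24,20],[30,0],[35,18],[36,8],[41,18],[46,0]]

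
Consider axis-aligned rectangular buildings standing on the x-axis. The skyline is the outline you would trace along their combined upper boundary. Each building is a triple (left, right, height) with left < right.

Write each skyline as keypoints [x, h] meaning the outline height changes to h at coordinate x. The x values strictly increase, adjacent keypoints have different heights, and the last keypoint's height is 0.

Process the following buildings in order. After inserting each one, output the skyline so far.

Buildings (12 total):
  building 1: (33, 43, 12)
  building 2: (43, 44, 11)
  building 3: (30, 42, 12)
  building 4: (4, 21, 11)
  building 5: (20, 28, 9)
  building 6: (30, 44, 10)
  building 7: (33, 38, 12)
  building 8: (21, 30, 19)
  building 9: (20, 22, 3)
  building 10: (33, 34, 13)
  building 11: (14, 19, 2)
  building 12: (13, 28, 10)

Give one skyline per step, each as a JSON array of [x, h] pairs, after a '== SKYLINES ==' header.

== SKYLINES ==
[[33,12],[43,0]]
[[33,12],[43,11],[44,0]]
[[30,12],[43,11],[44,0]]
[[4,11],[21,0],[30,12],[43,11],[44,0]]
[[4,11],[21,9],[28,0],[30,12],[43,11],[44,0]]
[[4,11],[21,9],[28,0],[30,12],[43,11],[44,0]]
[[4,11],[21,9],[28,0],[30,12],[43,11],[44,0]]
[[4,11],[21,19],[30,12],[43,11],[44,0]]
[[4,11],[21,19],[30,12],[43,11],[44,0]]
[[4,11],[21,19],[30,12],[33,13],[34,12],[43,11],[44,0]]
[[4,11],[21,19],[30,12],[33,13],[34,12],[43,11],[44,0]]
[[4,11],[21,19],[30,12],[33,13],[34,12],[43,11],[44,0]]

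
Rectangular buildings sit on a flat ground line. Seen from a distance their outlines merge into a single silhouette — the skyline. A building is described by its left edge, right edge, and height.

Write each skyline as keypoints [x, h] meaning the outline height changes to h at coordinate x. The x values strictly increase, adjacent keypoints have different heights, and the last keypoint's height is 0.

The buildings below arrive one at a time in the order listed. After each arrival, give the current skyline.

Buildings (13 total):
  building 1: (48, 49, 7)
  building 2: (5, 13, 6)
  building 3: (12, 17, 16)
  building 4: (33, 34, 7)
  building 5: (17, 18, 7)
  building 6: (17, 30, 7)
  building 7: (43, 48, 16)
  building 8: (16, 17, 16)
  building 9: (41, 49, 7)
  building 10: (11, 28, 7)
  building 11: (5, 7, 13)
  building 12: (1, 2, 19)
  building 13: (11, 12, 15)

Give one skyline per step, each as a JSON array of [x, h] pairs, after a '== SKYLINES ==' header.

== SKYLINES ==
[[48,7],[49,0]]
[[5,6],[13,0],[48,7],[49,0]]
[[5,6],[12,16],[17,0],[48,7],[49,0]]
[[5,6],[12,16],[17,0],[33,7],[34,0],[48,7],[49,0]]
[[5,6],[12,16],[17,7],[18,0],[33,7],[34,0],[48,7],[49,0]]
[[5,6],[12,16],[17,7],[30,0],[33,7],[34,0],[48,7],[49,0]]
[[5,6],[12,16],[17,7],[30,0],[33,7],[34,0],[43,16],[48,7],[49,0]]
[[5,6],[12,16],[17,7],[30,0],[33,7],[34,0],[43,16],[48,7],[49,0]]
[[5,6],[12,16],[17,7],[30,0],[33,7],[34,0],[41,7],[43,16],[48,7],[49,0]]
[[5,6],[11,7],[12,16],[17,7],[30,0],[33,7],[34,0],[41,7],[43,16],[48,7],[49,0]]
[[5,13],[7,6],[11,7],[12,16],[17,7],[30,0],[33,7],[34,0],[41,7],[43,16],[48,7],[49,0]]
[[1,19],[2,0],[5,13],[7,6],[11,7],[12,16],[17,7],[30,0],[33,7],[34,0],[41,7],[43,16],[48,7],[49,0]]
[[1,19],[2,0],[5,13],[7,6],[11,15],[12,16],[17,7],[30,0],[33,7],[34,0],[41,7],[43,16],[48,7],[49,0]]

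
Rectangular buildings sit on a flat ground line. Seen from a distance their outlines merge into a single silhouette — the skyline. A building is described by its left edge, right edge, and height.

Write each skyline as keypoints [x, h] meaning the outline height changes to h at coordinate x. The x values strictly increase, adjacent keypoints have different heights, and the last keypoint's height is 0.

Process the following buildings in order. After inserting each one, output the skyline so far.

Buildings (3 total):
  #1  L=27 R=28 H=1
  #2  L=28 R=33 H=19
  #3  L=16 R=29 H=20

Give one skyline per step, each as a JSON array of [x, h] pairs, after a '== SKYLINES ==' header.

== SKYLINES ==
[[27,1],[28,0]]
[[27,1],[28,19],[33,0]]
[[16,20],[29,19],[33,0]]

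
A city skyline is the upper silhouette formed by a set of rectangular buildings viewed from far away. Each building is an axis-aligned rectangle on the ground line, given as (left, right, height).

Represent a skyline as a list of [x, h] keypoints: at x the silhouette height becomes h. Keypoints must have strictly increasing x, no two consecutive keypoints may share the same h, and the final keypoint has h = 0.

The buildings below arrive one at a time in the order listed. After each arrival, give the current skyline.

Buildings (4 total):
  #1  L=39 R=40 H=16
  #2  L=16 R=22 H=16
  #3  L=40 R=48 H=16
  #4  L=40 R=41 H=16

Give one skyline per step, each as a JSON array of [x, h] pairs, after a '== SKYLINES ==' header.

== SKYLINES ==
[[39,16],[40,0]]
[[16,16],[22,0],[39,16],[40,0]]
[[16,16],[22,0],[39,16],[48,0]]
[[16,16],[22,0],[39,16],[48,0]]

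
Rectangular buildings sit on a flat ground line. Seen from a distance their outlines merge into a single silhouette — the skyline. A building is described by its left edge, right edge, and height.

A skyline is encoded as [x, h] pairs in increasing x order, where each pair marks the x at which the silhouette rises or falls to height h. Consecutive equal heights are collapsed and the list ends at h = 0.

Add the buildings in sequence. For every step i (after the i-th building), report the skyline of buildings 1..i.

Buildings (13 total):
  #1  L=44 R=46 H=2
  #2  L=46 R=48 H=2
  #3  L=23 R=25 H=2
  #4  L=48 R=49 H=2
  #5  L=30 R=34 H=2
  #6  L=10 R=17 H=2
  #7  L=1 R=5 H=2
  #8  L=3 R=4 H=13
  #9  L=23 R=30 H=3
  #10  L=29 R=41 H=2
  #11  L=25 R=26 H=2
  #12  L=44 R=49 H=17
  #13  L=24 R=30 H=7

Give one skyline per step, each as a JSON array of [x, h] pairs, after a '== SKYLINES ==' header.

== SKYLINES ==
[[44,2],[46,0]]
[[44,2],[48,0]]
[[23,2],[25,0],[44,2],[48,0]]
[[23,2],[25,0],[44,2],[49,0]]
[[23,2],[25,0],[30,2],[34,0],[44,2],[49,0]]
[[10,2],[17,0],[23,2],[25,0],[30,2],[34,0],[44,2],[49,0]]
[[1,2],[5,0],[10,2],[17,0],[23,2],[25,0],[30,2],[34,0],[44,2],[49,0]]
[[1,2],[3,13],[4,2],[5,0],[10,2],[17,0],[23,2],[25,0],[30,2],[34,0],[44,2],[49,0]]
[[1,2],[3,13],[4,2],[5,0],[10,2],[17,0],[23,3],[30,2],[34,0],[44,2],[49,0]]
[[1,2],[3,13],[4,2],[5,0],[10,2],[17,0],[23,3],[30,2],[41,0],[44,2],[49,0]]
[[1,2],[3,13],[4,2],[5,0],[10,2],[17,0],[23,3],[30,2],[41,0],[44,2],[49,0]]
[[1,2],[3,13],[4,2],[5,0],[10,2],[17,0],[23,3],[30,2],[41,0],[44,17],[49,0]]
[[1,2],[3,13],[4,2],[5,0],[10,2],[17,0],[23,3],[24,7],[30,2],[41,0],[44,17],[49,0]]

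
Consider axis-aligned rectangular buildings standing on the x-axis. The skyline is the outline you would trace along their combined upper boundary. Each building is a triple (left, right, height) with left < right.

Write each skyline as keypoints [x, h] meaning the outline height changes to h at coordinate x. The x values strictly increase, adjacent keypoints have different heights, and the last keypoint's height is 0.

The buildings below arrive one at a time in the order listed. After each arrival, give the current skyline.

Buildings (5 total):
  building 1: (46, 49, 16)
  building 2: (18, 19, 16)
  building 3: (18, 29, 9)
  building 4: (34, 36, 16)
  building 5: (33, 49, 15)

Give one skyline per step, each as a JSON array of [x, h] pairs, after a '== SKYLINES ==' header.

== SKYLINES ==
[[46,16],[49,0]]
[[18,16],[19,0],[46,16],[49,0]]
[[18,16],[19,9],[29,0],[46,16],[49,0]]
[[18,16],[19,9],[29,0],[34,16],[36,0],[46,16],[49,0]]
[[18,16],[19,9],[29,0],[33,15],[34,16],[36,15],[46,16],[49,0]]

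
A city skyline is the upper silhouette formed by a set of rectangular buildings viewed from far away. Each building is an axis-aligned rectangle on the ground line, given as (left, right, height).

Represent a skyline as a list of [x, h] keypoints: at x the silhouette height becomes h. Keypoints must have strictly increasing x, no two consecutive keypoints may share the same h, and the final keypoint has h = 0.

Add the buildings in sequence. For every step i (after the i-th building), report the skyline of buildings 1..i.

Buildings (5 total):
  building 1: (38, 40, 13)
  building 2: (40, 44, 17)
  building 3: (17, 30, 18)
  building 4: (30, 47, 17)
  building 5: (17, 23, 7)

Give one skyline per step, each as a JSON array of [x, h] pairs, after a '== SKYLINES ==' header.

== SKYLINES ==
[[38,13],[40,0]]
[[38,13],[40,17],[44,0]]
[[17,18],[30,0],[38,13],[40,17],[44,0]]
[[17,18],[30,17],[47,0]]
[[17,18],[30,17],[47,0]]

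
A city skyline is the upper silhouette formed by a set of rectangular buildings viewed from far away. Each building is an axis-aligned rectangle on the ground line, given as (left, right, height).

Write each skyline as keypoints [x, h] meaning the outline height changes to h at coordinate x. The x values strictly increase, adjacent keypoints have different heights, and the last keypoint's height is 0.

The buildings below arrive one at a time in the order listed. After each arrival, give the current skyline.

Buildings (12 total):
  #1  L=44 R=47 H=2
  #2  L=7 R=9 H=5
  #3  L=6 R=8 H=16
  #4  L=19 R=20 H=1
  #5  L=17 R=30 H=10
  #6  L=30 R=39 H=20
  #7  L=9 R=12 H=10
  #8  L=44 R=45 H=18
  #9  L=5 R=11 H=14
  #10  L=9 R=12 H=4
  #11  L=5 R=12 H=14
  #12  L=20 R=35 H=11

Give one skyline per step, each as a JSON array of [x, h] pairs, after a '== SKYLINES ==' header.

== SKYLINES ==
[[44,2],[47,0]]
[[7,5],[9,0],[44,2],[47,0]]
[[6,16],[8,5],[9,0],[44,2],[47,0]]
[[6,16],[8,5],[9,0],[19,1],[20,0],[44,2],[47,0]]
[[6,16],[8,5],[9,0],[17,10],[30,0],[44,2],[47,0]]
[[6,16],[8,5],[9,0],[17,10],[30,20],[39,0],[44,2],[47,0]]
[[6,16],[8,5],[9,10],[12,0],[17,10],[30,20],[39,0],[44,2],[47,0]]
[[6,16],[8,5],[9,10],[12,0],[17,10],[30,20],[39,0],[44,18],[45,2],[47,0]]
[[5,14],[6,16],[8,14],[11,10],[12,0],[17,10],[30,20],[39,0],[44,18],[45,2],[47,0]]
[[5,14],[6,16],[8,14],[11,10],[12,0],[17,10],[30,20],[39,0],[44,18],[45,2],[47,0]]
[[5,14],[6,16],[8,14],[12,0],[17,10],[30,20],[39,0],[44,18],[45,2],[47,0]]
[[5,14],[6,16],[8,14],[12,0],[17,10],[20,11],[30,20],[39,0],[44,18],[45,2],[47,0]]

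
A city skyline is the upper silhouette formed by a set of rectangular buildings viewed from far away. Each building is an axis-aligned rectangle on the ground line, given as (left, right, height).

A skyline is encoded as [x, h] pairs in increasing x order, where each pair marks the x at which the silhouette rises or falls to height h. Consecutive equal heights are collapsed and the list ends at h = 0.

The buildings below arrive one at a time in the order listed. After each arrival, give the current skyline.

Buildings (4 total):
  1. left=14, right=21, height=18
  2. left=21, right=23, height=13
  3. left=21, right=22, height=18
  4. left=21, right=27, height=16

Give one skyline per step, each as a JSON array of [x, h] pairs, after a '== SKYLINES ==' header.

== SKYLINES ==
[[14,18],[21,0]]
[[14,18],[21,13],[23,0]]
[[14,18],[22,13],[23,0]]
[[14,18],[22,16],[27,0]]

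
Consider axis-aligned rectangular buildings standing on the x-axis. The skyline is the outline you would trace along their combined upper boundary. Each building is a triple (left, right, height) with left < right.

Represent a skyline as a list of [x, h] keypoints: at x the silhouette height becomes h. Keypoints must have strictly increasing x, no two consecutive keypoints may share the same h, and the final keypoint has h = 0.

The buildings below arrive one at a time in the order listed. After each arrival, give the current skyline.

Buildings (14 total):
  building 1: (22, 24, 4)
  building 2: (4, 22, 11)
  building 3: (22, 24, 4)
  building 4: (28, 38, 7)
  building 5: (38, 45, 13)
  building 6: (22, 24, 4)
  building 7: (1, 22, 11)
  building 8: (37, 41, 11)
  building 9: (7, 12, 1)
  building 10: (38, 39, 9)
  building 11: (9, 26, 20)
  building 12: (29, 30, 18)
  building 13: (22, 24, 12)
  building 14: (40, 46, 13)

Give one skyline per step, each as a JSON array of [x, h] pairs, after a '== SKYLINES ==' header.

== SKYLINES ==
[[22,4],[24,0]]
[[4,11],[22,4],[24,0]]
[[4,11],[22,4],[24,0]]
[[4,11],[22,4],[24,0],[28,7],[38,0]]
[[4,11],[22,4],[24,0],[28,7],[38,13],[45,0]]
[[4,11],[22,4],[24,0],[28,7],[38,13],[45,0]]
[[1,11],[22,4],[24,0],[28,7],[38,13],[45,0]]
[[1,11],[22,4],[24,0],[28,7],[37,11],[38,13],[45,0]]
[[1,11],[22,4],[24,0],[28,7],[37,11],[38,13],[45,0]]
[[1,11],[22,4],[24,0],[28,7],[37,11],[38,13],[45,0]]
[[1,11],[9,20],[26,0],[28,7],[37,11],[38,13],[45,0]]
[[1,11],[9,20],[26,0],[28,7],[29,18],[30,7],[37,11],[38,13],[45,0]]
[[1,11],[9,20],[26,0],[28,7],[29,18],[30,7],[37,11],[38,13],[45,0]]
[[1,11],[9,20],[26,0],[28,7],[29,18],[30,7],[37,11],[38,13],[46,0]]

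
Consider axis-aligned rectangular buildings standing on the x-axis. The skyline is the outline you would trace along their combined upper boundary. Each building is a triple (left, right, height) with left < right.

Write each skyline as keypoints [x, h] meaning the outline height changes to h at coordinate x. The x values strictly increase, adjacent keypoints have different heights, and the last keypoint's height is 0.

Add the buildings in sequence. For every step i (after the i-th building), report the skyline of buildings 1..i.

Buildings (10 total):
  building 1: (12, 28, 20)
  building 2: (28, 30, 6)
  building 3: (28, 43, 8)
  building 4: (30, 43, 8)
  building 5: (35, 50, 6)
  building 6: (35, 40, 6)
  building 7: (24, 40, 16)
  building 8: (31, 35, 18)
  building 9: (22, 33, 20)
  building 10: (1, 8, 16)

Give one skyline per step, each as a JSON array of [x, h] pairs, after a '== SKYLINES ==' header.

== SKYLINES ==
[[12,20],[28,0]]
[[12,20],[28,6],[30,0]]
[[12,20],[28,8],[43,0]]
[[12,20],[28,8],[43,0]]
[[12,20],[28,8],[43,6],[50,0]]
[[12,20],[28,8],[43,6],[50,0]]
[[12,20],[28,16],[40,8],[43,6],[50,0]]
[[12,20],[28,16],[31,18],[35,16],[40,8],[43,6],[50,0]]
[[12,20],[33,18],[35,16],[40,8],[43,6],[50,0]]
[[1,16],[8,0],[12,20],[33,18],[35,16],[40,8],[43,6],[50,0]]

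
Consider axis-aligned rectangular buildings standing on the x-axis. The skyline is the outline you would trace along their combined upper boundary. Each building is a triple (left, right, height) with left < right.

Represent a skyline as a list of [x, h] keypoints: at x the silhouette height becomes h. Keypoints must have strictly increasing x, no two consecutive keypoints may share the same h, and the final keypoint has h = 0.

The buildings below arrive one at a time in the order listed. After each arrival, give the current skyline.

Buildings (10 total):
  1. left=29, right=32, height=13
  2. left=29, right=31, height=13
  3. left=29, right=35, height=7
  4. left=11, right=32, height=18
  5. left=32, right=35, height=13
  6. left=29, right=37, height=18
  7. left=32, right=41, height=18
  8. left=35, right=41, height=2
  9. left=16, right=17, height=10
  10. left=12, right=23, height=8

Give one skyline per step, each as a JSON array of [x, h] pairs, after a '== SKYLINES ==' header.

== SKYLINES ==
[[29,13],[32,0]]
[[29,13],[32,0]]
[[29,13],[32,7],[35,0]]
[[11,18],[32,7],[35,0]]
[[11,18],[32,13],[35,0]]
[[11,18],[37,0]]
[[11,18],[41,0]]
[[11,18],[41,0]]
[[11,18],[41,0]]
[[11,18],[41,0]]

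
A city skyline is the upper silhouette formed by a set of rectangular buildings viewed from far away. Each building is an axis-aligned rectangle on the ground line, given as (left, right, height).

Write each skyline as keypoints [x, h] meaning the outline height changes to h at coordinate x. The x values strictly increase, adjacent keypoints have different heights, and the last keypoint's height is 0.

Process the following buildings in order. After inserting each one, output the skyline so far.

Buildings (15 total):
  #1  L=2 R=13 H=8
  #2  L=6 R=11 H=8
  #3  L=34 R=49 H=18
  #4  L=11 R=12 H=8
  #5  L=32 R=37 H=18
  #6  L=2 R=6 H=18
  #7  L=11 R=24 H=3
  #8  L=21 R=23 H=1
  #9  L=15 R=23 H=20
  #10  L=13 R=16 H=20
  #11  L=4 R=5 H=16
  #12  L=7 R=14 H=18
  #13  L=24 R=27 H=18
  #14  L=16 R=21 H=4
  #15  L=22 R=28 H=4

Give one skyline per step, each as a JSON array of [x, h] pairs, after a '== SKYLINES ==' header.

== SKYLINES ==
[[2,8],[13,0]]
[[2,8],[13,0]]
[[2,8],[13,0],[34,18],[49,0]]
[[2,8],[13,0],[34,18],[49,0]]
[[2,8],[13,0],[32,18],[49,0]]
[[2,18],[6,8],[13,0],[32,18],[49,0]]
[[2,18],[6,8],[13,3],[24,0],[32,18],[49,0]]
[[2,18],[6,8],[13,3],[24,0],[32,18],[49,0]]
[[2,18],[6,8],[13,3],[15,20],[23,3],[24,0],[32,18],[49,0]]
[[2,18],[6,8],[13,20],[23,3],[24,0],[32,18],[49,0]]
[[2,18],[6,8],[13,20],[23,3],[24,0],[32,18],[49,0]]
[[2,18],[6,8],[7,18],[13,20],[23,3],[24,0],[32,18],[49,0]]
[[2,18],[6,8],[7,18],[13,20],[23,3],[24,18],[27,0],[32,18],[49,0]]
[[2,18],[6,8],[7,18],[13,20],[23,3],[24,18],[27,0],[32,18],[49,0]]
[[2,18],[6,8],[7,18],[13,20],[23,4],[24,18],[27,4],[28,0],[32,18],[49,0]]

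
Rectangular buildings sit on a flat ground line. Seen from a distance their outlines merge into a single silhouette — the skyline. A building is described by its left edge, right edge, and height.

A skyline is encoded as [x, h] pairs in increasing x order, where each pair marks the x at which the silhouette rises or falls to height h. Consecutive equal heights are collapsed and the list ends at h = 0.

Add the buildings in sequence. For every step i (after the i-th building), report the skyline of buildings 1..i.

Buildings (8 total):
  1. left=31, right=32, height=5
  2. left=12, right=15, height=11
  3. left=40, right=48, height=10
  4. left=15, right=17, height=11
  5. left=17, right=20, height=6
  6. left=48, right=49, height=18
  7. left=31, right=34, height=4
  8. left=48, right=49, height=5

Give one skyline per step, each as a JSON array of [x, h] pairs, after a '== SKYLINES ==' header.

== SKYLINES ==
[[31,5],[32,0]]
[[12,11],[15,0],[31,5],[32,0]]
[[12,11],[15,0],[31,5],[32,0],[40,10],[48,0]]
[[12,11],[17,0],[31,5],[32,0],[40,10],[48,0]]
[[12,11],[17,6],[20,0],[31,5],[32,0],[40,10],[48,0]]
[[12,11],[17,6],[20,0],[31,5],[32,0],[40,10],[48,18],[49,0]]
[[12,11],[17,6],[20,0],[31,5],[32,4],[34,0],[40,10],[48,18],[49,0]]
[[12,11],[17,6],[20,0],[31,5],[32,4],[34,0],[40,10],[48,18],[49,0]]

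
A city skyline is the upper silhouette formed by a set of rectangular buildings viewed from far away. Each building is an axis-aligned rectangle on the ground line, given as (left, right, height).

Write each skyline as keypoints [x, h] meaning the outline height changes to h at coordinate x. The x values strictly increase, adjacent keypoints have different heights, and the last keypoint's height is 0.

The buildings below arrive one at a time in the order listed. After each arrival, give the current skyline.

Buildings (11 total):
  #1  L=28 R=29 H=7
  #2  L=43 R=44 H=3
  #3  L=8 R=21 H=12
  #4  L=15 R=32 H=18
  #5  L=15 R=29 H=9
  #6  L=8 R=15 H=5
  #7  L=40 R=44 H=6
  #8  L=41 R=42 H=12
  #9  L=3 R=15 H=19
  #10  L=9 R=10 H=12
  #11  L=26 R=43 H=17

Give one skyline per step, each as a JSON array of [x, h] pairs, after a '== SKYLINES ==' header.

== SKYLINES ==
[[28,7],[29,0]]
[[28,7],[29,0],[43,3],[44,0]]
[[8,12],[21,0],[28,7],[29,0],[43,3],[44,0]]
[[8,12],[15,18],[32,0],[43,3],[44,0]]
[[8,12],[15,18],[32,0],[43,3],[44,0]]
[[8,12],[15,18],[32,0],[43,3],[44,0]]
[[8,12],[15,18],[32,0],[40,6],[44,0]]
[[8,12],[15,18],[32,0],[40,6],[41,12],[42,6],[44,0]]
[[3,19],[15,18],[32,0],[40,6],[41,12],[42,6],[44,0]]
[[3,19],[15,18],[32,0],[40,6],[41,12],[42,6],[44,0]]
[[3,19],[15,18],[32,17],[43,6],[44,0]]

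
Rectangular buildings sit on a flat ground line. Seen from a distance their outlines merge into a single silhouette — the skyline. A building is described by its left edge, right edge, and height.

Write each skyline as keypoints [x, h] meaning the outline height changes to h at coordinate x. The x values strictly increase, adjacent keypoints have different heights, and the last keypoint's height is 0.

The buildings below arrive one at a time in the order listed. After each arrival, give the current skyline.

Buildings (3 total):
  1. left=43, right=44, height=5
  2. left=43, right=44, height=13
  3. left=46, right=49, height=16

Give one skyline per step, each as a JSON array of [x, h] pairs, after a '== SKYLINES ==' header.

== SKYLINES ==
[[43,5],[44,0]]
[[43,13],[44,0]]
[[43,13],[44,0],[46,16],[49,0]]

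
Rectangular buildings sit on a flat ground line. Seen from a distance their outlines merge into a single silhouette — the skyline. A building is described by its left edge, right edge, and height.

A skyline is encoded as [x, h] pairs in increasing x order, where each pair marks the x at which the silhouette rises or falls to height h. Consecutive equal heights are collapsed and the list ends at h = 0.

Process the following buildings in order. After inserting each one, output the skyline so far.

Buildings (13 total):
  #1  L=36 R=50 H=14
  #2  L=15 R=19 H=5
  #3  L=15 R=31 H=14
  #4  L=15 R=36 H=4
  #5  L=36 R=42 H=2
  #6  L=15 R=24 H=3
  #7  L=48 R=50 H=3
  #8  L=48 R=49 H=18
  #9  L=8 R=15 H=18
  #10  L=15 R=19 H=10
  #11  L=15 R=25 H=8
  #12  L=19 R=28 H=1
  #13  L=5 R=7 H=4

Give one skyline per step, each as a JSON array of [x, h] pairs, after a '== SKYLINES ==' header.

== SKYLINES ==
[[36,14],[50,0]]
[[15,5],[19,0],[36,14],[50,0]]
[[15,14],[31,0],[36,14],[50,0]]
[[15,14],[31,4],[36,14],[50,0]]
[[15,14],[31,4],[36,14],[50,0]]
[[15,14],[31,4],[36,14],[50,0]]
[[15,14],[31,4],[36,14],[50,0]]
[[15,14],[31,4],[36,14],[48,18],[49,14],[50,0]]
[[8,18],[15,14],[31,4],[36,14],[48,18],[49,14],[50,0]]
[[8,18],[15,14],[31,4],[36,14],[48,18],[49,14],[50,0]]
[[8,18],[15,14],[31,4],[36,14],[48,18],[49,14],[50,0]]
[[8,18],[15,14],[31,4],[36,14],[48,18],[49,14],[50,0]]
[[5,4],[7,0],[8,18],[15,14],[31,4],[36,14],[48,18],[49,14],[50,0]]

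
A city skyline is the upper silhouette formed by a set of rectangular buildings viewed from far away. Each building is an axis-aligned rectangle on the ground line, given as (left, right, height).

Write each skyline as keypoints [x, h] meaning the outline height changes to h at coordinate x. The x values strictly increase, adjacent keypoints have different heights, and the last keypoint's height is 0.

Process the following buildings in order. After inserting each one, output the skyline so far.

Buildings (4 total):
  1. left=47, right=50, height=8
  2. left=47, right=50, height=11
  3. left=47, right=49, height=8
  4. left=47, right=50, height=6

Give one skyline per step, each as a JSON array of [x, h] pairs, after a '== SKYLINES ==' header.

== SKYLINES ==
[[47,8],[50,0]]
[[47,11],[50,0]]
[[47,11],[50,0]]
[[47,11],[50,0]]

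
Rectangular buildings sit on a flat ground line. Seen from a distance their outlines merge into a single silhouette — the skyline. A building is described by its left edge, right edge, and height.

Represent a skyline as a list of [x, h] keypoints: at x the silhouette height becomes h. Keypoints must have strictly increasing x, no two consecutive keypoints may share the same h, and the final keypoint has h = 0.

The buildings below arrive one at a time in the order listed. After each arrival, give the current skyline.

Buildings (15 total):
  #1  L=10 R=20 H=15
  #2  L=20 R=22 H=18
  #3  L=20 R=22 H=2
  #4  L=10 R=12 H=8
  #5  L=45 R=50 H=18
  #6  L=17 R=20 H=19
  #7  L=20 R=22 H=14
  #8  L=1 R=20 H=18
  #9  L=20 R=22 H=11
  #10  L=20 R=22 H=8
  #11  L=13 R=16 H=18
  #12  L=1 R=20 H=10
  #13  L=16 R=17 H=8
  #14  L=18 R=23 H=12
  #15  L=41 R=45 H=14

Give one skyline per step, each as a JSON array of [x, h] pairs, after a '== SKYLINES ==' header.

== SKYLINES ==
[[10,15],[20,0]]
[[10,15],[20,18],[22,0]]
[[10,15],[20,18],[22,0]]
[[10,15],[20,18],[22,0]]
[[10,15],[20,18],[22,0],[45,18],[50,0]]
[[10,15],[17,19],[20,18],[22,0],[45,18],[50,0]]
[[10,15],[17,19],[20,18],[22,0],[45,18],[50,0]]
[[1,18],[17,19],[20,18],[22,0],[45,18],[50,0]]
[[1,18],[17,19],[20,18],[22,0],[45,18],[50,0]]
[[1,18],[17,19],[20,18],[22,0],[45,18],[50,0]]
[[1,18],[17,19],[20,18],[22,0],[45,18],[50,0]]
[[1,18],[17,19],[20,18],[22,0],[45,18],[50,0]]
[[1,18],[17,19],[20,18],[22,0],[45,18],[50,0]]
[[1,18],[17,19],[20,18],[22,12],[23,0],[45,18],[50,0]]
[[1,18],[17,19],[20,18],[22,12],[23,0],[41,14],[45,18],[50,0]]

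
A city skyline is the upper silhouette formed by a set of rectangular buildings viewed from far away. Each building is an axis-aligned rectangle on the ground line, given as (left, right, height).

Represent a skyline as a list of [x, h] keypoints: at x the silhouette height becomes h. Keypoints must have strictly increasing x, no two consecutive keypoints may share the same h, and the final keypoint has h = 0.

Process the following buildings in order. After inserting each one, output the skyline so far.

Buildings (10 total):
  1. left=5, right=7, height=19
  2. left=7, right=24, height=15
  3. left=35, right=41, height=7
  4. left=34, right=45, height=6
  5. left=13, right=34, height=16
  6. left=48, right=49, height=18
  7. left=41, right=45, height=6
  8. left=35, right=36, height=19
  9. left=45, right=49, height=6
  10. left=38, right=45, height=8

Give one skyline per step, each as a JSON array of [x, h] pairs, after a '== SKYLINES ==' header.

== SKYLINES ==
[[5,19],[7,0]]
[[5,19],[7,15],[24,0]]
[[5,19],[7,15],[24,0],[35,7],[41,0]]
[[5,19],[7,15],[24,0],[34,6],[35,7],[41,6],[45,0]]
[[5,19],[7,15],[13,16],[34,6],[35,7],[41,6],[45,0]]
[[5,19],[7,15],[13,16],[34,6],[35,7],[41,6],[45,0],[48,18],[49,0]]
[[5,19],[7,15],[13,16],[34,6],[35,7],[41,6],[45,0],[48,18],[49,0]]
[[5,19],[7,15],[13,16],[34,6],[35,19],[36,7],[41,6],[45,0],[48,18],[49,0]]
[[5,19],[7,15],[13,16],[34,6],[35,19],[36,7],[41,6],[48,18],[49,0]]
[[5,19],[7,15],[13,16],[34,6],[35,19],[36,7],[38,8],[45,6],[48,18],[49,0]]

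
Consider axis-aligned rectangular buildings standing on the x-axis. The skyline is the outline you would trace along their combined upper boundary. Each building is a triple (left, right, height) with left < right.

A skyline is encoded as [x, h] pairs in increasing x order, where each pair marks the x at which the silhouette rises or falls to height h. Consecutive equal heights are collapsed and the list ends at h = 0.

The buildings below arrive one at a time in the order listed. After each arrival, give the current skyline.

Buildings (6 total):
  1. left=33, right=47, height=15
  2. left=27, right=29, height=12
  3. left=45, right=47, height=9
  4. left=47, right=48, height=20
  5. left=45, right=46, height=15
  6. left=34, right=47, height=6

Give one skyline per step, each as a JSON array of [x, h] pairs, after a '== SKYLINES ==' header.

== SKYLINES ==
[[33,15],[47,0]]
[[27,12],[29,0],[33,15],[47,0]]
[[27,12],[29,0],[33,15],[47,0]]
[[27,12],[29,0],[33,15],[47,20],[48,0]]
[[27,12],[29,0],[33,15],[47,20],[48,0]]
[[27,12],[29,0],[33,15],[47,20],[48,0]]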